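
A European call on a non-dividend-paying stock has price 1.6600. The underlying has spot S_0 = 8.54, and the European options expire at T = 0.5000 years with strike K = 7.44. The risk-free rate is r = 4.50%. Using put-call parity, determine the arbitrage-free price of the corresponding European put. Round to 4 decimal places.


Answer: Put price = 0.3945

Derivation:
Put-call parity: C - P = S_0 * exp(-qT) - K * exp(-rT).
S_0 * exp(-qT) = 8.5400 * 1.00000000 = 8.54000000
K * exp(-rT) = 7.4400 * 0.97775124 = 7.27446920
P = C - S*exp(-qT) + K*exp(-rT)
P = 1.6600 - 8.54000000 + 7.27446920 = 0.3945


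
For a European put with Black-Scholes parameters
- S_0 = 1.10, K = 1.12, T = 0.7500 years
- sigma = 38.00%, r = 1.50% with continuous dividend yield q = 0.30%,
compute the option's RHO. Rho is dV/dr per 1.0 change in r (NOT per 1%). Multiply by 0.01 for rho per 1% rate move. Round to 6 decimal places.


d1 = 0.1371404237; d2 = -0.1919492298
phi(d1) = 0.3952083119; exp(-qT) = 0.9977525294; exp(-rT) = 0.9888130446
N(-d2) = 0.5761090127
Rho = -K*T*exp(-rT)*N(-d2) = -1.1200 * 0.7500 * 0.9888130446 * 0.5761090127 = -0.478518

Answer: Rho = -0.478518


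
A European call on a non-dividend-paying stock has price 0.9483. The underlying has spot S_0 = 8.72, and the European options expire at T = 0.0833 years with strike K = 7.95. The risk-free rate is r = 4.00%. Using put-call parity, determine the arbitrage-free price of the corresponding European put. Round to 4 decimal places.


Put-call parity: C - P = S_0 * exp(-qT) - K * exp(-rT).
S_0 * exp(-qT) = 8.7200 * 1.00000000 = 8.72000000
K * exp(-rT) = 7.9500 * 0.99667354 = 7.92355468
P = C - S*exp(-qT) + K*exp(-rT)
P = 0.9483 - 8.72000000 + 7.92355468 = 0.1519

Answer: Put price = 0.1519


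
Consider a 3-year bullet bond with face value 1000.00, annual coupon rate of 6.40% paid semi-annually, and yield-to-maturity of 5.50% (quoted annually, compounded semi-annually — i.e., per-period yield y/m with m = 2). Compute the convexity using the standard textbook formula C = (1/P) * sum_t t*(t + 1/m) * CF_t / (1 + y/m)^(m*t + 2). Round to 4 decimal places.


Answer: Convexity = 8.9774

Derivation:
Coupon per period c = face * coupon_rate / m = 32.000000
Periods per year m = 2; per-period yield y/m = 0.027500
Number of cashflows N = 6
Cashflows (t years, CF_t, discount factor 1/(1+y/m)^(m*t), PV):
  t = 0.5000: CF_t = 32.000000, DF = 0.973236, PV = 31.143552
  t = 1.0000: CF_t = 32.000000, DF = 0.947188, PV = 30.310027
  t = 1.5000: CF_t = 32.000000, DF = 0.921838, PV = 29.498809
  t = 2.0000: CF_t = 32.000000, DF = 0.897166, PV = 28.709303
  t = 2.5000: CF_t = 32.000000, DF = 0.873154, PV = 27.940928
  t = 3.0000: CF_t = 1032.000000, DF = 0.849785, PV = 876.978031
Price P = sum_t PV_t = 1024.580651
Convexity numerator sum_t t*(t + 1/m) * CF_t / (1+y/m)^(m*t + 2):
  t = 0.5000: term = 14.749405
  t = 1.0000: term = 43.063955
  t = 1.5000: term = 83.822784
  t = 2.0000: term = 135.965586
  t = 2.5000: term = 198.489907
  t = 3.0000: term = 8721.965249
Convexity = (1/P) * sum = 9198.056886 / 1024.580651 = 8.977387


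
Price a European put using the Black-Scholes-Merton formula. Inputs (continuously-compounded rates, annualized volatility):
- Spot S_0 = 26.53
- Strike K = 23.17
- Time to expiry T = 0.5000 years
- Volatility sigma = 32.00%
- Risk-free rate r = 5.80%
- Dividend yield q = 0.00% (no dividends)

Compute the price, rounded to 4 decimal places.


Answer: Price = 0.7522

Derivation:
d1 = (ln(S/K) + (r - q + 0.5*sigma^2) * T) / (sigma * sqrt(T)) = 0.83976810
d2 = d1 - sigma * sqrt(T) = 0.61349393
exp(-rT) = 0.97141646; exp(-qT) = 1.00000000
P = K * exp(-rT) * N(-d2) - S_0 * exp(-qT) * N(-d1)
N(-d1) = 0.20051921; N(-d2) = 0.26977490
P = 23.1700 * 0.97141646 * 0.26977490 - 26.5300 * 1.00000000 * 0.20051921 = 0.7522


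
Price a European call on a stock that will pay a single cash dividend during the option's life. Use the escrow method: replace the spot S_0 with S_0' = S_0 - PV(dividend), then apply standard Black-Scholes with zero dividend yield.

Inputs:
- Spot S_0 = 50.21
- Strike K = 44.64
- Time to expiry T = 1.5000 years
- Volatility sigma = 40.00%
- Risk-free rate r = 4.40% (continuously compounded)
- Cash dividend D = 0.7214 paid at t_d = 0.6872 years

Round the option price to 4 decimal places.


PV(D) = D * exp(-r * t_d) = 0.7214 * 0.97021576 = 0.69991365
S_0' = S_0 - PV(D) = 50.2100 - 0.69991365 = 49.51008635
d1 = (ln(S_0'/K) + (r + sigma^2/2)*T) / (sigma*sqrt(T)) = 0.59103349
d2 = d1 - sigma*sqrt(T) = 0.10113554
exp(-rT) = 0.93613086
N(d1) = 0.72275101; N(d2) = 0.54027857
C = S_0' * N(d1) - K * exp(-rT) * N(d2) = 49.51008635 * 0.72275101 - 44.6400 * 0.93613086 * 0.54027857 = 13.2058

Answer: Price = 13.2058


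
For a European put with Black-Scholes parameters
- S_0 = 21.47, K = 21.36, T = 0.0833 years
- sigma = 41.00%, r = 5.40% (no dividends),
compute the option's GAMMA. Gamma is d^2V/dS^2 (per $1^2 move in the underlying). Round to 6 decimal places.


d1 = 0.1405875311; d2 = 0.0222543996
phi(d1) = 0.3950191793; exp(-qT) = 1.0000000000; exp(-rT) = 0.9955119017
Gamma = exp(-qT) * phi(d1) / (S * sigma * sqrt(T)) = 1.0000000000 * 0.3950191793 / (21.4700 * 0.4100 * 0.2886173938) = 0.155482

Answer: Gamma = 0.155482


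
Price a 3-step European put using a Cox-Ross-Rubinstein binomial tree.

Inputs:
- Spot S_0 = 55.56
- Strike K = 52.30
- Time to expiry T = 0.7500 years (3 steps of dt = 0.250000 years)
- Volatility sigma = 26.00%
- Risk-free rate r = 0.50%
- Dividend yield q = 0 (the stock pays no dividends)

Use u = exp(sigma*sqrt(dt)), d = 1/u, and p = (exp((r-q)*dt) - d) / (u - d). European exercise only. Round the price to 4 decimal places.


Answer: Price = V(0,0) = 3.5298

Derivation:
dt = T/N = 0.250000
u = exp(sigma*sqrt(dt)) = 1.138828; d = 1/u = 0.878095
p = (exp((r-q)*dt) - d) / (u - d) = 0.472343
Discount per step: exp(-r*dt) = 0.998751
Stock lattice S(k, i) with i counting down-moves:
  k=0: S(0,0) = 55.5600
  k=1: S(1,0) = 63.2733; S(1,1) = 48.7870
  k=2: S(2,0) = 72.0574; S(2,1) = 55.5600; S(2,2) = 42.8396
  k=3: S(3,0) = 82.0611; S(3,1) = 63.2733; S(3,2) = 48.7870; S(3,3) = 37.6173
Terminal payoffs V(N, i) = max(K - S_T, 0):
  V(3,0) = 0.000000; V(3,1) = 0.000000; V(3,2) = 3.513018; V(3,3) = 14.682720
Backward induction: V(k, i) = exp(-r*dt) * [p * V(k+1, i) + (1-p) * V(k+1, i+1)].
  V(2,0) = exp(-r*dt) * [p*0.000000 + (1-p)*0.000000] = 0.000000
  V(2,1) = exp(-r*dt) * [p*0.000000 + (1-p)*3.513018] = 1.851353
  V(2,2) = exp(-r*dt) * [p*3.513018 + (1-p)*14.682720] = 9.395040
  V(1,0) = exp(-r*dt) * [p*0.000000 + (1-p)*1.851353] = 0.975659
  V(1,1) = exp(-r*dt) * [p*1.851353 + (1-p)*9.395040] = 5.824548
  V(0,0) = exp(-r*dt) * [p*0.975659 + (1-p)*5.824548] = 3.529795


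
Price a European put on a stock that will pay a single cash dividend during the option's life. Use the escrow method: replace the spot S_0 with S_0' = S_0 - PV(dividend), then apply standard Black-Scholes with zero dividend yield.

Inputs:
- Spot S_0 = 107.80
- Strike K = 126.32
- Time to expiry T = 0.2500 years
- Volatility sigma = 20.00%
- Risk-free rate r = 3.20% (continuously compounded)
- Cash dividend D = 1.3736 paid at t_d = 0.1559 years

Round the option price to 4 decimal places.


PV(D) = D * exp(-r * t_d) = 1.3736 * 0.99502362 = 1.36676445
S_0' = S_0 - PV(D) = 107.8000 - 1.36676445 = 106.43323555
d1 = (ln(S_0'/K) + (r + sigma^2/2)*T) / (sigma*sqrt(T)) = -1.58300478
d2 = d1 - sigma*sqrt(T) = -1.68300478
exp(-rT) = 0.99203191
N(-d1) = 0.94328981; N(-d2) = 0.95381292
P = K * exp(-rT) * N(-d2) - S_0' * N(-d1) = 126.3200 * 0.99203191 * 0.95381292 - 106.43323555 * 0.94328981 = 19.1282

Answer: Price = 19.1282


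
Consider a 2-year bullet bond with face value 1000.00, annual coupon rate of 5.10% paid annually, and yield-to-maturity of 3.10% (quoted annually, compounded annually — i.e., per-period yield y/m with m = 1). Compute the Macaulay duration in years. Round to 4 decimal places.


Coupon per period c = face * coupon_rate / m = 51.000000
Periods per year m = 1; per-period yield y/m = 0.031000
Number of cashflows N = 2
Cashflows (t years, CF_t, discount factor 1/(1+y/m)^(m*t), PV):
  t = 1.0000: CF_t = 51.000000, DF = 0.969932, PV = 49.466537
  t = 2.0000: CF_t = 1051.000000, DF = 0.940768, PV = 988.747471
Price P = sum_t PV_t = 1038.214008
Macaulay numerator sum_t t * PV_t:
  t * PV_t at t = 1.0000: 49.466537
  t * PV_t at t = 2.0000: 1977.494941
Macaulay duration D = (sum_t t * PV_t) / P = 2026.961478 / 1038.214008 = 1.952354

Answer: Macaulay duration = 1.9524 years


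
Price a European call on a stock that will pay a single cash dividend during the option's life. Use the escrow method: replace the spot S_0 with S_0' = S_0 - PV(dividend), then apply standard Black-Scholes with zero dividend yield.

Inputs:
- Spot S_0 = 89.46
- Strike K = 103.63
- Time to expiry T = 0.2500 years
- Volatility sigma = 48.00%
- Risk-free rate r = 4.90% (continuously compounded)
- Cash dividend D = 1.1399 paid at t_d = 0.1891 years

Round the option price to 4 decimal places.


PV(D) = D * exp(-r * t_d) = 1.1399 * 0.99077690 = 1.12938658
S_0' = S_0 - PV(D) = 89.4600 - 1.12938658 = 88.33061342
d1 = (ln(S_0'/K) + (r + sigma^2/2)*T) / (sigma*sqrt(T)) = -0.49454216
d2 = d1 - sigma*sqrt(T) = -0.73454216
exp(-rT) = 0.98782473
N(d1) = 0.31046167; N(d2) = 0.23130919
C = S_0' * N(d1) - K * exp(-rT) * N(d2) = 88.33061342 * 0.31046167 - 103.6300 * 0.98782473 * 0.23130919 = 3.7445

Answer: Price = 3.7445


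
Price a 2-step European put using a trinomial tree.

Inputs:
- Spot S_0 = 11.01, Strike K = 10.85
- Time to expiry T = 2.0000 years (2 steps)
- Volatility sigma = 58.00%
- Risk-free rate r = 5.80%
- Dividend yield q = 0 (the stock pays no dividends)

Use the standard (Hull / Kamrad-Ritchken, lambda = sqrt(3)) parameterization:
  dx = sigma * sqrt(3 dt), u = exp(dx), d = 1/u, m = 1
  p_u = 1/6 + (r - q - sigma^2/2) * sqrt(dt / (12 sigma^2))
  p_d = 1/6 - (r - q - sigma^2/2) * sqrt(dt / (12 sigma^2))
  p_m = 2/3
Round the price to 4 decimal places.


dt = T/N = 1.000000; dx = sigma*sqrt(3*dt) = 1.004589
u = exp(dx) = 2.730786; d = 1/u = 0.366195
p_u = 0.111818, p_m = 0.666667, p_d = 0.221515
Discount per step: exp(-r*dt) = 0.943650
Stock lattice S(k, j) with j the centered position index:
  k=0: S(0,+0) = 11.0100
  k=1: S(1,-1) = 4.0318; S(1,+0) = 11.0100; S(1,+1) = 30.0660
  k=2: S(2,-2) = 1.4764; S(2,-1) = 4.0318; S(2,+0) = 11.0100; S(2,+1) = 30.0660; S(2,+2) = 82.1037
Terminal payoffs V(N, j) = max(K - S_T, 0):
  V(2,-2) = 9.373573; V(2,-1) = 6.818194; V(2,+0) = 0.000000; V(2,+1) = 0.000000; V(2,+2) = 0.000000
Backward induction: V(k, j) = exp(-r*dt) * [p_u * V(k+1, j+1) + p_m * V(k+1, j) + p_d * V(k+1, j-1)]
  V(1,-1) = exp(-r*dt) * [p_u*0.000000 + p_m*6.818194 + p_d*9.373573] = 6.248707
  V(1,+0) = exp(-r*dt) * [p_u*0.000000 + p_m*0.000000 + p_d*6.818194] = 1.425225
  V(1,+1) = exp(-r*dt) * [p_u*0.000000 + p_m*0.000000 + p_d*0.000000] = 0.000000
  V(0,+0) = exp(-r*dt) * [p_u*0.000000 + p_m*1.425225 + p_d*6.248707] = 2.202792

Answer: Price = V(0,0) = 2.2028


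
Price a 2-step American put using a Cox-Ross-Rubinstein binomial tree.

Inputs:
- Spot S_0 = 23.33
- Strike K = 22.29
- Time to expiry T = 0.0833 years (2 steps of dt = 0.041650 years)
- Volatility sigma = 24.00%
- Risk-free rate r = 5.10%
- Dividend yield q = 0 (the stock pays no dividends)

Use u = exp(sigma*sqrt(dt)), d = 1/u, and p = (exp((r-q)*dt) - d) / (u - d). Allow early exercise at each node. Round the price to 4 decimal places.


dt = T/N = 0.041650
u = exp(sigma*sqrt(dt)) = 1.050199; d = 1/u = 0.952200
p = (exp((r-q)*dt) - d) / (u - d) = 0.509456
Discount per step: exp(-r*dt) = 0.997878
Stock lattice S(k, i) with i counting down-moves:
  k=0: S(0,0) = 23.3300
  k=1: S(1,0) = 24.5012; S(1,1) = 22.2148
  k=2: S(2,0) = 25.7311; S(2,1) = 23.3300; S(2,2) = 21.1530
Terminal payoffs V(N, i) = max(K - S_T, 0):
  V(2,0) = 0.000000; V(2,1) = 0.000000; V(2,2) = 1.137035
Backward induction: V(k, i) = exp(-r*dt) * [p * V(k+1, i) + (1-p) * V(k+1, i+1)]; then take max(V_cont, immediate exercise) for American.
  V(1,0) = exp(-r*dt) * [p*0.000000 + (1-p)*0.000000] = 0.000000; exercise = 0.000000; V(1,0) = max -> 0.000000
  V(1,1) = exp(-r*dt) * [p*0.000000 + (1-p)*1.137035] = 0.556582; exercise = 0.075170; V(1,1) = max -> 0.556582
  V(0,0) = exp(-r*dt) * [p*0.000000 + (1-p)*0.556582] = 0.272449; exercise = 0.000000; V(0,0) = max -> 0.272449

Answer: Price = V(0,0) = 0.2724


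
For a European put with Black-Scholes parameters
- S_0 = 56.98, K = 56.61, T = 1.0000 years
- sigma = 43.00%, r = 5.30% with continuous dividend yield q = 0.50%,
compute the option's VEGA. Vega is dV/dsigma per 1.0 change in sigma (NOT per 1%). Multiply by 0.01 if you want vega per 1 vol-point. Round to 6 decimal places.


d1 = 0.3417783280; d2 = -0.0882216720
phi(d1) = 0.3763089694; exp(-qT) = 0.9950124792; exp(-rT) = 0.9483800125
Vega = S * exp(-qT) * phi(d1) * sqrt(T) = 56.9800 * 0.9950124792 * 0.3763089694 * 1.0000000000 = 21.335142

Answer: Vega = 21.335142


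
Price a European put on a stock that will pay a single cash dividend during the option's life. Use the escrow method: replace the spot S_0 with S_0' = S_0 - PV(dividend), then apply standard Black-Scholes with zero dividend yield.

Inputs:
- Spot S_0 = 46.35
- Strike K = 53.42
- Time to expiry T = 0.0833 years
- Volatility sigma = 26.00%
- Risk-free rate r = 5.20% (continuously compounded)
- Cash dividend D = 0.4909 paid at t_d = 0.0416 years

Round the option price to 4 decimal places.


Answer: Price = 7.3625

Derivation:
PV(D) = D * exp(-r * t_d) = 0.4909 * 0.99783914 = 0.48983923
S_0' = S_0 - PV(D) = 46.3500 - 0.48983923 = 45.86016077
d1 = (ln(S_0'/K) + (r + sigma^2/2)*T) / (sigma*sqrt(T)) = -1.93816994
d2 = d1 - sigma*sqrt(T) = -2.01321046
exp(-rT) = 0.99567777
N(-d1) = 0.97369875; N(-d2) = 0.97795375
P = K * exp(-rT) * N(-d2) - S_0' * N(-d1) = 53.4200 * 0.99567777 * 0.97795375 - 45.86016077 * 0.97369875 = 7.3625


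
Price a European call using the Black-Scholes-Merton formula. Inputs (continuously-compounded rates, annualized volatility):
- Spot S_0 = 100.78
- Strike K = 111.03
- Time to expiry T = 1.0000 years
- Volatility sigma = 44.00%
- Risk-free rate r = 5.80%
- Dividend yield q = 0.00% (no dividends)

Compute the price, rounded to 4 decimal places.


d1 = (ln(S/K) + (r - q + 0.5*sigma^2) * T) / (sigma * sqrt(T)) = 0.13168065
d2 = d1 - sigma * sqrt(T) = -0.30831935
exp(-rT) = 0.94364995; exp(-qT) = 1.00000000
C = S_0 * exp(-qT) * N(d1) - K * exp(-rT) * N(d2)
N(d1) = 0.55238156; N(d2) = 0.37891967
C = 100.7800 * 1.00000000 * 0.55238156 - 111.0300 * 0.94364995 * 0.37891967 = 15.9683

Answer: Price = 15.9683


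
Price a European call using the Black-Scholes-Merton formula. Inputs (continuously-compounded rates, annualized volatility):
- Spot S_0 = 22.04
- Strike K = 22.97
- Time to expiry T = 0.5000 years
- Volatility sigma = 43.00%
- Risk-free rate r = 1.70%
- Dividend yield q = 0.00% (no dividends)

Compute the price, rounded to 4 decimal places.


Answer: Price = 2.3555

Derivation:
d1 = (ln(S/K) + (r - q + 0.5*sigma^2) * T) / (sigma * sqrt(T)) = 0.04405429
d2 = d1 - sigma * sqrt(T) = -0.26000163
exp(-rT) = 0.99153602; exp(-qT) = 1.00000000
C = S_0 * exp(-qT) * N(d1) - K * exp(-rT) * N(d2)
N(d1) = 0.51756944; N(d2) = 0.39743126
C = 22.0400 * 1.00000000 * 0.51756944 - 22.9700 * 0.99153602 * 0.39743126 = 2.3555


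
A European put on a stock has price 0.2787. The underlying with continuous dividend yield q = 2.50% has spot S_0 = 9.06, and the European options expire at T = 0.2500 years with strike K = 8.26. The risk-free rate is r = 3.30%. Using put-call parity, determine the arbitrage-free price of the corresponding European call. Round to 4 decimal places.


Answer: Call price = 1.0901

Derivation:
Put-call parity: C - P = S_0 * exp(-qT) - K * exp(-rT).
S_0 * exp(-qT) = 9.0600 * 0.99376949 = 9.00355159
K * exp(-rT) = 8.2600 * 0.99178394 = 8.19213533
C = P + S*exp(-qT) - K*exp(-rT)
C = 0.2787 + 9.00355159 - 8.19213533 = 1.0901


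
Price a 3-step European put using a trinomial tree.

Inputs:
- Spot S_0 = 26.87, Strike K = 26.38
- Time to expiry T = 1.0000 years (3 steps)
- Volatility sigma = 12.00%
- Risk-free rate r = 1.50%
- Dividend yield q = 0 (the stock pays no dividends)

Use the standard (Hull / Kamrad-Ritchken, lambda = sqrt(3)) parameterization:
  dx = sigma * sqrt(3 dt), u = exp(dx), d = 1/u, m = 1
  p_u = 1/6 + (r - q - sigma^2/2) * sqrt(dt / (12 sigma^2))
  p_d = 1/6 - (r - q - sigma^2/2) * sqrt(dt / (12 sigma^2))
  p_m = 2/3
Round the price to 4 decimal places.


Answer: Price = V(0,0) = 0.8334

Derivation:
dt = T/N = 0.333333; dx = sigma*sqrt(3*dt) = 0.120000
u = exp(dx) = 1.127497; d = 1/u = 0.886920
p_u = 0.177500, p_m = 0.666667, p_d = 0.155833
Discount per step: exp(-r*dt) = 0.995012
Stock lattice S(k, j) with j the centered position index:
  k=0: S(0,+0) = 26.8700
  k=1: S(1,-1) = 23.8316; S(1,+0) = 26.8700; S(1,+1) = 30.2958
  k=2: S(2,-2) = 21.1367; S(2,-1) = 23.8316; S(2,+0) = 26.8700; S(2,+1) = 30.2958; S(2,+2) = 34.1585
  k=3: S(3,-3) = 18.7466; S(3,-2) = 21.1367; S(3,-1) = 23.8316; S(3,+0) = 26.8700; S(3,+1) = 30.2958; S(3,+2) = 34.1585; S(3,+3) = 38.5136
Terminal payoffs V(N, j) = max(K - S_T, 0):
  V(3,-3) = 7.633437; V(3,-2) = 5.243309; V(3,-1) = 2.548448; V(3,+0) = 0.000000; V(3,+1) = 0.000000; V(3,+2) = 0.000000; V(3,+3) = 0.000000
Backward induction: V(k, j) = exp(-r*dt) * [p_u * V(k+1, j+1) + p_m * V(k+1, j) + p_d * V(k+1, j-1)]
  V(2,-2) = exp(-r*dt) * [p_u*2.548448 + p_m*5.243309 + p_d*7.633437] = 5.111810
  V(2,-1) = exp(-r*dt) * [p_u*0.000000 + p_m*2.548448 + p_d*5.243309] = 2.503499
  V(2,+0) = exp(-r*dt) * [p_u*0.000000 + p_m*0.000000 + p_d*2.548448] = 0.395152
  V(2,+1) = exp(-r*dt) * [p_u*0.000000 + p_m*0.000000 + p_d*0.000000] = 0.000000
  V(2,+2) = exp(-r*dt) * [p_u*0.000000 + p_m*0.000000 + p_d*0.000000] = 0.000000
  V(1,-1) = exp(-r*dt) * [p_u*0.395152 + p_m*2.503499 + p_d*5.111810] = 2.523082
  V(1,+0) = exp(-r*dt) * [p_u*0.000000 + p_m*0.395152 + p_d*2.503499] = 0.650304
  V(1,+1) = exp(-r*dt) * [p_u*0.000000 + p_m*0.000000 + p_d*0.395152] = 0.061271
  V(0,+0) = exp(-r*dt) * [p_u*0.061271 + p_m*0.650304 + p_d*2.523082] = 0.833414


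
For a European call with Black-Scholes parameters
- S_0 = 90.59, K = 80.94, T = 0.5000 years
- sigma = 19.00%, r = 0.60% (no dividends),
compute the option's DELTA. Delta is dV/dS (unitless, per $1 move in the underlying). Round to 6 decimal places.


Answer: Delta = 0.823265

Derivation:
d1 = 0.9278781140; d2 = 0.7935278255
phi(d1) = 0.2593913301; exp(-qT) = 1.0000000000; exp(-rT) = 0.9970044955
N(d1) = 0.8232646008
Delta = exp(-qT) * N(d1) = 1.0000000000 * 0.8232646008 = 0.823265


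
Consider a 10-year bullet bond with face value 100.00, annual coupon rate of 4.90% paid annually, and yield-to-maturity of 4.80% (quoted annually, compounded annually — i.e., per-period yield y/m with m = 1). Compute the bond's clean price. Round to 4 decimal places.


Coupon per period c = face * coupon_rate / m = 4.900000
Periods per year m = 1; per-period yield y/m = 0.048000
Number of cashflows N = 10
Cashflows (t years, CF_t, discount factor 1/(1+y/m)^(m*t), PV):
  t = 1.0000: CF_t = 4.900000, DF = 0.954198, PV = 4.675573
  t = 2.0000: CF_t = 4.900000, DF = 0.910495, PV = 4.461424
  t = 3.0000: CF_t = 4.900000, DF = 0.868793, PV = 4.257084
  t = 4.0000: CF_t = 4.900000, DF = 0.829001, PV = 4.062103
  t = 5.0000: CF_t = 4.900000, DF = 0.791031, PV = 3.876053
  t = 6.0000: CF_t = 4.900000, DF = 0.754801, PV = 3.698524
  t = 7.0000: CF_t = 4.900000, DF = 0.720230, PV = 3.529125
  t = 8.0000: CF_t = 4.900000, DF = 0.687242, PV = 3.367486
  t = 9.0000: CF_t = 4.900000, DF = 0.655765, PV = 3.213250
  t = 10.0000: CF_t = 104.900000, DF = 0.625730, PV = 65.639107
Price P = sum_t PV_t = 100.779729

Answer: Price = 100.7797


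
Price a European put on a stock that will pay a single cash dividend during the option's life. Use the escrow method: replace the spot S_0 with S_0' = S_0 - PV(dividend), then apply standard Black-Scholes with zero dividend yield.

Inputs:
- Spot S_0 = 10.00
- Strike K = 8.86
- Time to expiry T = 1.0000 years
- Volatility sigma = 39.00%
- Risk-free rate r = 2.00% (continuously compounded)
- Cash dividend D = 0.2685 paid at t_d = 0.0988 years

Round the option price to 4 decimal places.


PV(D) = D * exp(-r * t_d) = 0.2685 * 0.99802595 = 0.26796997
S_0' = S_0 - PV(D) = 10.0000 - 0.26796997 = 9.73203003
d1 = (ln(S_0'/K) + (r + sigma^2/2)*T) / (sigma*sqrt(T)) = 0.48698909
d2 = d1 - sigma*sqrt(T) = 0.09698909
exp(-rT) = 0.98019867
N(-d1) = 0.31313303; N(-d2) = 0.46136753
P = K * exp(-rT) * N(-d2) - S_0' * N(-d1) = 8.8600 * 0.98019867 * 0.46136753 - 9.73203003 * 0.31313303 = 0.9594

Answer: Price = 0.9594


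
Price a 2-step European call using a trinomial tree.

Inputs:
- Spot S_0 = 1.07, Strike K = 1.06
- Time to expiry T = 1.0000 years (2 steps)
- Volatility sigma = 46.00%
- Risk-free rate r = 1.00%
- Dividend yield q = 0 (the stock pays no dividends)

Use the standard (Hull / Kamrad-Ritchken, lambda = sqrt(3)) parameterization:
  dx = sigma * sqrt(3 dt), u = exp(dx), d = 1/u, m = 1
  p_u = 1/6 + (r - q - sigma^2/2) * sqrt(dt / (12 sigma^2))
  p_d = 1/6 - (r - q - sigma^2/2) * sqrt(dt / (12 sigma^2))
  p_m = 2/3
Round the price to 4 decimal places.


dt = T/N = 0.500000; dx = sigma*sqrt(3*dt) = 0.563383
u = exp(dx) = 1.756604; d = 1/u = 0.569280
p_u = 0.124156, p_m = 0.666667, p_d = 0.209178
Discount per step: exp(-r*dt) = 0.995012
Stock lattice S(k, j) with j the centered position index:
  k=0: S(0,+0) = 1.0700
  k=1: S(1,-1) = 0.6091; S(1,+0) = 1.0700; S(1,+1) = 1.8796
  k=2: S(2,-2) = 0.3468; S(2,-1) = 0.6091; S(2,+0) = 1.0700; S(2,+1) = 1.8796; S(2,+2) = 3.3017
Terminal payoffs V(N, j) = max(S_T - K, 0):
  V(2,-2) = 0.000000; V(2,-1) = 0.000000; V(2,+0) = 0.010000; V(2,+1) = 0.819567; V(2,+2) = 2.241655
Backward induction: V(k, j) = exp(-r*dt) * [p_u * V(k+1, j+1) + p_m * V(k+1, j) + p_d * V(k+1, j-1)]
  V(1,-1) = exp(-r*dt) * [p_u*0.010000 + p_m*0.000000 + p_d*0.000000] = 0.001235
  V(1,+0) = exp(-r*dt) * [p_u*0.819567 + p_m*0.010000 + p_d*0.000000] = 0.107880
  V(1,+1) = exp(-r*dt) * [p_u*2.241655 + p_m*0.819567 + p_d*0.010000] = 0.822660
  V(0,+0) = exp(-r*dt) * [p_u*0.822660 + p_m*0.107880 + p_d*0.001235] = 0.173447

Answer: Price = V(0,0) = 0.1734


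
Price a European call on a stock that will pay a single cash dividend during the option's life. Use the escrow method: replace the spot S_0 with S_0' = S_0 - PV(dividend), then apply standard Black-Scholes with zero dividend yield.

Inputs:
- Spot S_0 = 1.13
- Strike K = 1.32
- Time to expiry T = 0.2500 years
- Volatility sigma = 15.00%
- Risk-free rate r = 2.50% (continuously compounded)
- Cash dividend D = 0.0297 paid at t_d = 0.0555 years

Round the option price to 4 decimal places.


PV(D) = D * exp(-r * t_d) = 0.0297 * 0.99861346 = 0.02965882
S_0' = S_0 - PV(D) = 1.1300 - 0.02965882 = 1.10034118
d1 = (ln(S_0'/K) + (r + sigma^2/2)*T) / (sigma*sqrt(T)) = -2.30598588
d2 = d1 - sigma*sqrt(T) = -2.38098588
exp(-rT) = 0.99376949
N(d1) = 0.01055571; N(d2) = 0.00863319
C = S_0' * N(d1) - K * exp(-rT) * N(d2) = 1.10034118 * 0.01055571 - 1.3200 * 0.99376949 * 0.00863319 = 0.0003

Answer: Price = 0.0003


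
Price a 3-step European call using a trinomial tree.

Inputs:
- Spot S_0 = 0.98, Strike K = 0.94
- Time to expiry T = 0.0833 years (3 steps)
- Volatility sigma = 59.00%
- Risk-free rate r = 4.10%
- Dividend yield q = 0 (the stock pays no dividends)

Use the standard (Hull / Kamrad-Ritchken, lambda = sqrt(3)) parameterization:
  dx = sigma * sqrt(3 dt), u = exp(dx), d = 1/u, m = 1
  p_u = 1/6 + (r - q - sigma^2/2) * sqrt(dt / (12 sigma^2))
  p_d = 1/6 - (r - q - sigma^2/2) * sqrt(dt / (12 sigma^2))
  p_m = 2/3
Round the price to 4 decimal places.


Answer: Price = V(0,0) = 0.0888

Derivation:
dt = T/N = 0.027767; dx = sigma*sqrt(3*dt) = 0.170284
u = exp(dx) = 1.185642; d = 1/u = 0.843425
p_u = 0.155819, p_m = 0.666667, p_d = 0.177514
Discount per step: exp(-r*dt) = 0.998862
Stock lattice S(k, j) with j the centered position index:
  k=0: S(0,+0) = 0.9800
  k=1: S(1,-1) = 0.8266; S(1,+0) = 0.9800; S(1,+1) = 1.1619
  k=2: S(2,-2) = 0.6971; S(2,-1) = 0.8266; S(2,+0) = 0.9800; S(2,+1) = 1.1619; S(2,+2) = 1.3776
  k=3: S(3,-3) = 0.5880; S(3,-2) = 0.6971; S(3,-1) = 0.8266; S(3,+0) = 0.9800; S(3,+1) = 1.1619; S(3,+2) = 1.3776; S(3,+3) = 1.6334
Terminal payoffs V(N, j) = max(S_T - K, 0):
  V(3,-3) = 0.000000; V(3,-2) = 0.000000; V(3,-1) = 0.000000; V(3,+0) = 0.040000; V(3,+1) = 0.221929; V(3,+2) = 0.437632; V(3,+3) = 0.693378
Backward induction: V(k, j) = exp(-r*dt) * [p_u * V(k+1, j+1) + p_m * V(k+1, j) + p_d * V(k+1, j-1)]
  V(2,-2) = exp(-r*dt) * [p_u*0.000000 + p_m*0.000000 + p_d*0.000000] = 0.000000
  V(2,-1) = exp(-r*dt) * [p_u*0.040000 + p_m*0.000000 + p_d*0.000000] = 0.006226
  V(2,+0) = exp(-r*dt) * [p_u*0.221929 + p_m*0.040000 + p_d*0.000000] = 0.061178
  V(2,+1) = exp(-r*dt) * [p_u*0.437632 + p_m*0.221929 + p_d*0.040000] = 0.222991
  V(2,+2) = exp(-r*dt) * [p_u*0.693378 + p_m*0.437632 + p_d*0.221929] = 0.438692
  V(1,-1) = exp(-r*dt) * [p_u*0.061178 + p_m*0.006226 + p_d*0.000000] = 0.013668
  V(1,+0) = exp(-r*dt) * [p_u*0.222991 + p_m*0.061178 + p_d*0.006226] = 0.076549
  V(1,+1) = exp(-r*dt) * [p_u*0.438692 + p_m*0.222991 + p_d*0.061178] = 0.227618
  V(0,+0) = exp(-r*dt) * [p_u*0.227618 + p_m*0.076549 + p_d*0.013668] = 0.088825


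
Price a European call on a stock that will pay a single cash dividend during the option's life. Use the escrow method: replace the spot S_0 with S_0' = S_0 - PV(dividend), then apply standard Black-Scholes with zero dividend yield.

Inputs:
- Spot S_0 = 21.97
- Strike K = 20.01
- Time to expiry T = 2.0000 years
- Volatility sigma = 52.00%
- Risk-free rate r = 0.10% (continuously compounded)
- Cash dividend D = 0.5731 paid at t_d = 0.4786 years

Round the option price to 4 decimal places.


Answer: Price = 6.6726

Derivation:
PV(D) = D * exp(-r * t_d) = 0.5731 * 0.99952151 = 0.57282578
S_0' = S_0 - PV(D) = 21.9700 - 0.57282578 = 21.39717422
d1 = (ln(S_0'/K) + (r + sigma^2/2)*T) / (sigma*sqrt(T)) = 0.46155949
d2 = d1 - sigma*sqrt(T) = -0.27383156
exp(-rT) = 0.99800200
N(d1) = 0.67780137; N(d2) = 0.39210703
C = S_0' * N(d1) - K * exp(-rT) * N(d2) = 21.39717422 * 0.67780137 - 20.0100 * 0.99800200 * 0.39210703 = 6.6726


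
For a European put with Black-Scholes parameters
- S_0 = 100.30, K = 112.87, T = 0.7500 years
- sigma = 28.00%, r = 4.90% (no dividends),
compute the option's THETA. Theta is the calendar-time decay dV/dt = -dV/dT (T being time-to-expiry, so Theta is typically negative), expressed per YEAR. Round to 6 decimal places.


Answer: Theta = -2.718053

Derivation:
d1 = -0.2141186735; d2 = -0.4566057866
phi(d1) = 0.3899011879; exp(-qT) = 1.0000000000; exp(-rT) = 0.9639170845
Theta = -S*exp(-qT)*phi(d1)*sigma/(2*sqrt(T)) + r*K*exp(-rT)*N(-d2) - q*S*exp(-qT)*N(-d1)
N(-d1) = 0.5847727430; N(-d2) = 0.6760227904; sqrt(T) = 0.8660254038
Term 1 = -100.3000 * 1.0000000000 * 0.3899011879 * 0.2800 / (2 * 0.8660254038) = -6.3219767647
Term 2 = 0.0490 * 112.8700 * 0.9639170845 * 0.6760227904 = 3.6039239688
Term 3 = 0 (no dividend yield, q = 0)
Theta = -6.3219767647 + (3.6039239688) + (0.0000000000) = -2.718053


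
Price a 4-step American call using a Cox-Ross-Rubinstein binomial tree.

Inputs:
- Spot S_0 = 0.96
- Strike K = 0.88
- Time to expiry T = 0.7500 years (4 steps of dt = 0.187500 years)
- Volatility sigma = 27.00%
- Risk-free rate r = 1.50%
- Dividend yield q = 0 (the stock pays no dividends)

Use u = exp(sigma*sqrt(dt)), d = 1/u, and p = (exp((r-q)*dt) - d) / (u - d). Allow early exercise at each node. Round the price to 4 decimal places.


Answer: Price = V(0,0) = 0.1413

Derivation:
dt = T/N = 0.187500
u = exp(sigma*sqrt(dt)) = 1.124022; d = 1/u = 0.889662
p = (exp((r-q)*dt) - d) / (u - d) = 0.482823
Discount per step: exp(-r*dt) = 0.997191
Stock lattice S(k, i) with i counting down-moves:
  k=0: S(0,0) = 0.9600
  k=1: S(1,0) = 1.0791; S(1,1) = 0.8541
  k=2: S(2,0) = 1.2129; S(2,1) = 0.9600; S(2,2) = 0.7598
  k=3: S(3,0) = 1.3633; S(3,1) = 1.0791; S(3,2) = 0.8541; S(3,3) = 0.6760
  k=4: S(4,0) = 1.5324; S(4,1) = 1.2129; S(4,2) = 0.9600; S(4,3) = 0.7598; S(4,4) = 0.6014
Terminal payoffs V(N, i) = max(S_T - K, 0):
  V(4,0) = 0.652395; V(4,1) = 0.332889; V(4,2) = 0.080000; V(4,3) = 0.000000; V(4,4) = 0.000000
Backward induction: V(k, i) = exp(-r*dt) * [p * V(k+1, i) + (1-p) * V(k+1, i+1)]; then take max(V_cont, immediate exercise) for American.
  V(3,0) = exp(-r*dt) * [p*0.652395 + (1-p)*0.332889] = 0.485785; exercise = 0.483314; V(3,0) = max -> 0.485785
  V(3,1) = exp(-r*dt) * [p*0.332889 + (1-p)*0.080000] = 0.201533; exercise = 0.199061; V(3,1) = max -> 0.201533
  V(3,2) = exp(-r*dt) * [p*0.080000 + (1-p)*0.000000] = 0.038517; exercise = 0.000000; V(3,2) = max -> 0.038517
  V(3,3) = exp(-r*dt) * [p*0.000000 + (1-p)*0.000000] = 0.000000; exercise = 0.000000; V(3,3) = max -> 0.000000
  V(2,0) = exp(-r*dt) * [p*0.485785 + (1-p)*0.201533] = 0.337825; exercise = 0.332889; V(2,0) = max -> 0.337825
  V(2,1) = exp(-r*dt) * [p*0.201533 + (1-p)*0.038517] = 0.116896; exercise = 0.080000; V(2,1) = max -> 0.116896
  V(2,2) = exp(-r*dt) * [p*0.038517 + (1-p)*0.000000] = 0.018545; exercise = 0.000000; V(2,2) = max -> 0.018545
  V(1,0) = exp(-r*dt) * [p*0.337825 + (1-p)*0.116896] = 0.222937; exercise = 0.199061; V(1,0) = max -> 0.222937
  V(1,1) = exp(-r*dt) * [p*0.116896 + (1-p)*0.018545] = 0.065845; exercise = 0.000000; V(1,1) = max -> 0.065845
  V(0,0) = exp(-r*dt) * [p*0.222937 + (1-p)*0.065845] = 0.141295; exercise = 0.080000; V(0,0) = max -> 0.141295


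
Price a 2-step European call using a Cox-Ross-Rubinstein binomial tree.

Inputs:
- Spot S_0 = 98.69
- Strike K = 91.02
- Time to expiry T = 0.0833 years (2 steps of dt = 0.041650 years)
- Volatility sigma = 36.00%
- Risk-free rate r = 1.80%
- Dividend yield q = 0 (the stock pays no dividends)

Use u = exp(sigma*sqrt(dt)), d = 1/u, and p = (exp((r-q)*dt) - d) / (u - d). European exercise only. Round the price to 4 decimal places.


Answer: Price = V(0,0) = 9.3363

Derivation:
dt = T/N = 0.041650
u = exp(sigma*sqrt(dt)) = 1.076236; d = 1/u = 0.929164
p = (exp((r-q)*dt) - d) / (u - d) = 0.486740
Discount per step: exp(-r*dt) = 0.999251
Stock lattice S(k, i) with i counting down-moves:
  k=0: S(0,0) = 98.6900
  k=1: S(1,0) = 106.2138; S(1,1) = 91.6992
  k=2: S(2,0) = 114.3111; S(2,1) = 98.6900; S(2,2) = 85.2036
Terminal payoffs V(N, i) = max(S_T - K, 0):
  V(2,0) = 23.291092; V(2,1) = 7.670000; V(2,2) = 0.000000
Backward induction: V(k, i) = exp(-r*dt) * [p * V(k+1, i) + (1-p) * V(k+1, i+1)].
  V(1,0) = exp(-r*dt) * [p*23.291092 + (1-p)*7.670000] = 15.261967
  V(1,1) = exp(-r*dt) * [p*7.670000 + (1-p)*0.000000] = 3.730499
  V(0,0) = exp(-r*dt) * [p*15.261967 + (1-p)*3.730499] = 9.336326


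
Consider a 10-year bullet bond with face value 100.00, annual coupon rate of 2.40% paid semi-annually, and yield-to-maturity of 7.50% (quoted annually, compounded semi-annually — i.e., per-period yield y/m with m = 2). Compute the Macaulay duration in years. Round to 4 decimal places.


Answer: Macaulay duration = 8.6165 years

Derivation:
Coupon per period c = face * coupon_rate / m = 1.200000
Periods per year m = 2; per-period yield y/m = 0.037500
Number of cashflows N = 20
Cashflows (t years, CF_t, discount factor 1/(1+y/m)^(m*t), PV):
  t = 0.5000: CF_t = 1.200000, DF = 0.963855, PV = 1.156627
  t = 1.0000: CF_t = 1.200000, DF = 0.929017, PV = 1.114821
  t = 1.5000: CF_t = 1.200000, DF = 0.895438, PV = 1.074526
  t = 2.0000: CF_t = 1.200000, DF = 0.863073, PV = 1.035688
  t = 2.5000: CF_t = 1.200000, DF = 0.831878, PV = 0.998253
  t = 3.0000: CF_t = 1.200000, DF = 0.801810, PV = 0.962172
  t = 3.5000: CF_t = 1.200000, DF = 0.772829, PV = 0.927394
  t = 4.0000: CF_t = 1.200000, DF = 0.744895, PV = 0.893874
  t = 4.5000: CF_t = 1.200000, DF = 0.717971, PV = 0.861565
  t = 5.0000: CF_t = 1.200000, DF = 0.692020, PV = 0.830425
  t = 5.5000: CF_t = 1.200000, DF = 0.667008, PV = 0.800409
  t = 6.0000: CF_t = 1.200000, DF = 0.642899, PV = 0.771479
  t = 6.5000: CF_t = 1.200000, DF = 0.619662, PV = 0.743594
  t = 7.0000: CF_t = 1.200000, DF = 0.597264, PV = 0.716717
  t = 7.5000: CF_t = 1.200000, DF = 0.575676, PV = 0.690812
  t = 8.0000: CF_t = 1.200000, DF = 0.554869, PV = 0.665843
  t = 8.5000: CF_t = 1.200000, DF = 0.534813, PV = 0.641776
  t = 9.0000: CF_t = 1.200000, DF = 0.515483, PV = 0.618579
  t = 9.5000: CF_t = 1.200000, DF = 0.496851, PV = 0.596221
  t = 10.0000: CF_t = 101.200000, DF = 0.478892, PV = 48.463905
Price P = sum_t PV_t = 64.564679
Macaulay numerator sum_t t * PV_t:
  t * PV_t at t = 0.5000: 0.578313
  t * PV_t at t = 1.0000: 1.114821
  t * PV_t at t = 1.5000: 1.611789
  t * PV_t at t = 2.0000: 2.071375
  t * PV_t at t = 2.5000: 2.495633
  t * PV_t at t = 3.0000: 2.886515
  t * PV_t at t = 3.5000: 3.245881
  t * PV_t at t = 4.0000: 3.575497
  t * PV_t at t = 4.5000: 3.877045
  t * PV_t at t = 5.0000: 4.152123
  t * PV_t at t = 5.5000: 4.402251
  t * PV_t at t = 6.0000: 4.628873
  t * PV_t at t = 6.5000: 4.833361
  t * PV_t at t = 7.0000: 5.017020
  t * PV_t at t = 7.5000: 5.181088
  t * PV_t at t = 8.0000: 5.326741
  t * PV_t at t = 8.5000: 5.455096
  t * PV_t at t = 9.0000: 5.567213
  t * PV_t at t = 9.5000: 5.664099
  t * PV_t at t = 10.0000: 484.639050
Macaulay duration D = (sum_t t * PV_t) / P = 556.323783 / 64.564679 = 8.616534


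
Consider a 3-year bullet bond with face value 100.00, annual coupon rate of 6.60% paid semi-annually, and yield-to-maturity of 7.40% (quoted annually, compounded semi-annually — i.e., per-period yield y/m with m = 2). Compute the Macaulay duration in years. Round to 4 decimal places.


Answer: Macaulay duration = 2.7675 years

Derivation:
Coupon per period c = face * coupon_rate / m = 3.300000
Periods per year m = 2; per-period yield y/m = 0.037000
Number of cashflows N = 6
Cashflows (t years, CF_t, discount factor 1/(1+y/m)^(m*t), PV):
  t = 0.5000: CF_t = 3.300000, DF = 0.964320, PV = 3.182257
  t = 1.0000: CF_t = 3.300000, DF = 0.929913, PV = 3.068714
  t = 1.5000: CF_t = 3.300000, DF = 0.896734, PV = 2.959223
  t = 2.0000: CF_t = 3.300000, DF = 0.864739, PV = 2.853638
  t = 2.5000: CF_t = 3.300000, DF = 0.833885, PV = 2.751821
  t = 3.0000: CF_t = 103.300000, DF = 0.804132, PV = 83.066858
Price P = sum_t PV_t = 97.882510
Macaulay numerator sum_t t * PV_t:
  t * PV_t at t = 0.5000: 1.591128
  t * PV_t at t = 1.0000: 3.068714
  t * PV_t at t = 1.5000: 4.438834
  t * PV_t at t = 2.0000: 5.707276
  t * PV_t at t = 2.5000: 6.879552
  t * PV_t at t = 3.0000: 249.200574
Macaulay duration D = (sum_t t * PV_t) / P = 270.886079 / 97.882510 = 2.767461


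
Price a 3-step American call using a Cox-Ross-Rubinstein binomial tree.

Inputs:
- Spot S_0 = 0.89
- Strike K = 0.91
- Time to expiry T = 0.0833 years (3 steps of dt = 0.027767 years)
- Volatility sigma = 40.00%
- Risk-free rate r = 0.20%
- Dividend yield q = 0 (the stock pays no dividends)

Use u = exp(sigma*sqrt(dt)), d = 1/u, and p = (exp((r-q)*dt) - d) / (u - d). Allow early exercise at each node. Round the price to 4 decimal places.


dt = T/N = 0.027767
u = exp(sigma*sqrt(dt)) = 1.068925; d = 1/u = 0.935519
p = (exp((r-q)*dt) - d) / (u - d) = 0.483759
Discount per step: exp(-r*dt) = 0.999944
Stock lattice S(k, i) with i counting down-moves:
  k=0: S(0,0) = 0.8900
  k=1: S(1,0) = 0.9513; S(1,1) = 0.8326
  k=2: S(2,0) = 1.0169; S(2,1) = 0.8900; S(2,2) = 0.7789
  k=3: S(3,0) = 1.0870; S(3,1) = 0.9513; S(3,2) = 0.8326; S(3,3) = 0.7287
Terminal payoffs V(N, i) = max(S_T - K, 0):
  V(3,0) = 0.177005; V(3,1) = 0.041343; V(3,2) = 0.000000; V(3,3) = 0.000000
Backward induction: V(k, i) = exp(-r*dt) * [p * V(k+1, i) + (1-p) * V(k+1, i+1)]; then take max(V_cont, immediate exercise) for American.
  V(2,0) = exp(-r*dt) * [p*0.177005 + (1-p)*0.041343] = 0.106965; exercise = 0.106914; V(2,0) = max -> 0.106965
  V(2,1) = exp(-r*dt) * [p*0.041343 + (1-p)*0.000000] = 0.019999; exercise = 0.000000; V(2,1) = max -> 0.019999
  V(2,2) = exp(-r*dt) * [p*0.000000 + (1-p)*0.000000] = 0.000000; exercise = 0.000000; V(2,2) = max -> 0.000000
  V(1,0) = exp(-r*dt) * [p*0.106965 + (1-p)*0.019999] = 0.062066; exercise = 0.041343; V(1,0) = max -> 0.062066
  V(1,1) = exp(-r*dt) * [p*0.019999 + (1-p)*0.000000] = 0.009674; exercise = 0.000000; V(1,1) = max -> 0.009674
  V(0,0) = exp(-r*dt) * [p*0.062066 + (1-p)*0.009674] = 0.035017; exercise = 0.000000; V(0,0) = max -> 0.035017

Answer: Price = V(0,0) = 0.0350


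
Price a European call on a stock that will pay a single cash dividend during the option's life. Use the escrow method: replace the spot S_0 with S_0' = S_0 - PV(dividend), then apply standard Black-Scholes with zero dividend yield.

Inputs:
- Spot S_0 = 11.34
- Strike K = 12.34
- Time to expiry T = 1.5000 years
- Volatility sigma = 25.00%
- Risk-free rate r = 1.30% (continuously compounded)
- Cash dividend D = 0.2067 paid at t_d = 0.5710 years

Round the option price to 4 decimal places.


Answer: Price = 0.9817

Derivation:
PV(D) = D * exp(-r * t_d) = 0.2067 * 0.99260448 = 0.20517135
S_0' = S_0 - PV(D) = 11.3400 - 0.20517135 = 11.13482865
d1 = (ln(S_0'/K) + (r + sigma^2/2)*T) / (sigma*sqrt(T)) = -0.11885939
d2 = d1 - sigma*sqrt(T) = -0.42504560
exp(-rT) = 0.98068890
N(d1) = 0.45269338; N(d2) = 0.33540172
C = S_0' * N(d1) - K * exp(-rT) * N(d2) = 11.13482865 * 0.45269338 - 12.3400 * 0.98068890 * 0.33540172 = 0.9817


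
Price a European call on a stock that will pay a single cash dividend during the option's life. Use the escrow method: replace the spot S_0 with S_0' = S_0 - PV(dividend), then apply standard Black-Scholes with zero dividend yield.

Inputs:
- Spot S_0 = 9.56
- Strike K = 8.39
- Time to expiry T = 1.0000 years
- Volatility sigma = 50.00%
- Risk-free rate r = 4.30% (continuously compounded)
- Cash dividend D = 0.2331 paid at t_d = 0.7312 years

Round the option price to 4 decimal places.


Answer: Price = 2.4377

Derivation:
PV(D) = D * exp(-r * t_d) = 0.2331 * 0.96904755 = 0.22588498
S_0' = S_0 - PV(D) = 9.5600 - 0.22588498 = 9.33411502
d1 = (ln(S_0'/K) + (r + sigma^2/2)*T) / (sigma*sqrt(T)) = 0.54927090
d2 = d1 - sigma*sqrt(T) = 0.04927090
exp(-rT) = 0.95791139
N(d1) = 0.70859022; N(d2) = 0.51964829
C = S_0' * N(d1) - K * exp(-rT) * N(d2) = 9.33411502 * 0.70859022 - 8.3900 * 0.95791139 * 0.51964829 = 2.4377


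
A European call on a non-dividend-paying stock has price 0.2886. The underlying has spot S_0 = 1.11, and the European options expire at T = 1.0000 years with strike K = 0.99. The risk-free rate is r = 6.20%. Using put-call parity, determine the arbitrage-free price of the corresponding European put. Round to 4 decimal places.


Answer: Put price = 0.1091

Derivation:
Put-call parity: C - P = S_0 * exp(-qT) - K * exp(-rT).
S_0 * exp(-qT) = 1.1100 * 1.00000000 = 1.11000000
K * exp(-rT) = 0.9900 * 0.93988289 = 0.93048406
P = C - S*exp(-qT) + K*exp(-rT)
P = 0.2886 - 1.11000000 + 0.93048406 = 0.1091


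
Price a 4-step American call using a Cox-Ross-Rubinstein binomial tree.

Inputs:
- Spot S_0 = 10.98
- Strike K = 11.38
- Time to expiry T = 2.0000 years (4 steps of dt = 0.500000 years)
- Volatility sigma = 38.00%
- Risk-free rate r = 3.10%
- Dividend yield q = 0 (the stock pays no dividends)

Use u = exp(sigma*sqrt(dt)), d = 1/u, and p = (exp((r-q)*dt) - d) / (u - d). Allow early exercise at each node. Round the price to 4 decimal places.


dt = T/N = 0.500000
u = exp(sigma*sqrt(dt)) = 1.308263; d = 1/u = 0.764372
p = (exp((r-q)*dt) - d) / (u - d) = 0.461946
Discount per step: exp(-r*dt) = 0.984620
Stock lattice S(k, i) with i counting down-moves:
  k=0: S(0,0) = 10.9800
  k=1: S(1,0) = 14.3647; S(1,1) = 8.3928
  k=2: S(2,0) = 18.7929; S(2,1) = 10.9800; S(2,2) = 6.4152
  k=3: S(3,0) = 24.5860; S(3,1) = 14.3647; S(3,2) = 8.3928; S(3,3) = 4.9036
  k=4: S(4,0) = 32.1650; S(4,1) = 18.7929; S(4,2) = 10.9800; S(4,3) = 6.4152; S(4,4) = 3.7482
Terminal payoffs V(N, i) = max(S_T - K, 0):
  V(4,0) = 20.784963; V(4,1) = 7.412852; V(4,2) = 0.000000; V(4,3) = 0.000000; V(4,4) = 0.000000
Backward induction: V(k, i) = exp(-r*dt) * [p * V(k+1, i) + (1-p) * V(k+1, i+1)]; then take max(V_cont, immediate exercise) for American.
  V(3,0) = exp(-r*dt) * [p*20.784963 + (1-p)*7.412852] = 13.381030; exercise = 13.206000; V(3,0) = max -> 13.381030
  V(3,1) = exp(-r*dt) * [p*7.412852 + (1-p)*0.000000] = 3.371673; exercise = 2.984732; V(3,1) = max -> 3.371673
  V(3,2) = exp(-r*dt) * [p*0.000000 + (1-p)*0.000000] = 0.000000; exercise = 0.000000; V(3,2) = max -> 0.000000
  V(3,3) = exp(-r*dt) * [p*0.000000 + (1-p)*0.000000] = 0.000000; exercise = 0.000000; V(3,3) = max -> 0.000000
  V(2,0) = exp(-r*dt) * [p*13.381030 + (1-p)*3.371673] = 7.872486; exercise = 7.412852; V(2,0) = max -> 7.872486
  V(2,1) = exp(-r*dt) * [p*3.371673 + (1-p)*0.000000] = 1.533577; exercise = 0.000000; V(2,1) = max -> 1.533577
  V(2,2) = exp(-r*dt) * [p*0.000000 + (1-p)*0.000000] = 0.000000; exercise = 0.000000; V(2,2) = max -> 0.000000
  V(1,0) = exp(-r*dt) * [p*7.872486 + (1-p)*1.533577] = 4.393189; exercise = 2.984732; V(1,0) = max -> 4.393189
  V(1,1) = exp(-r*dt) * [p*1.533577 + (1-p)*0.000000] = 0.697534; exercise = 0.000000; V(1,1) = max -> 0.697534
  V(0,0) = exp(-r*dt) * [p*4.393189 + (1-p)*0.697534] = 2.367743; exercise = 0.000000; V(0,0) = max -> 2.367743

Answer: Price = V(0,0) = 2.3677
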